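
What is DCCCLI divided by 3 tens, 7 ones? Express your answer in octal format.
Convert DCCCLI (Roman numeral) → 500 + 100 + 100 + 100 + 50 + 1 = 851 (decimal)
Convert 3 tens, 7 ones (place-value notation) → 3×10 + 7 = 37 (decimal)
Compute 851 ÷ 37 = 23
Convert 23 (decimal) → 23 = 2×8 + 7 → 0o27 (octal)
0o27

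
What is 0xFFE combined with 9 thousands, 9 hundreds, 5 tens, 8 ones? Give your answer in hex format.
Convert 0xFFE (hexadecimal) → 15×256 + 15×16 + 14 = 4094 (decimal)
Convert 9 thousands, 9 hundreds, 5 tens, 8 ones (place-value notation) → 9×1000 + 9×100 + 5×10 + 8 = 9958 (decimal)
Compute 4094 + 9958 = 14052
Convert 14052 (decimal) → 14052 = 3×4096 + 6×256 + 14×16 + 4 → 0x36E4 (hexadecimal)
0x36E4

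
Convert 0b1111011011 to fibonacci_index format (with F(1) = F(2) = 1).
Convert 0b1111011011 (binary) → 512 + 256 + 128 + 64 + 16 + 8 + 2 + 1 = 987 (decimal)
Convert 987 (decimal) → the 16th Fibonacci number (Fibonacci index)
the 16th Fibonacci number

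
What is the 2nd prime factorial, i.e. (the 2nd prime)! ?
Convert the 2nd prime (prime index) → 3 (decimal)
Compute 3! = 6
6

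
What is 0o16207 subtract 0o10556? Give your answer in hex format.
Convert 0o16207 (octal) → 1×4096 + 6×512 + 2×64 + 7 = 7303 (decimal)
Convert 0o10556 (octal) → 1×4096 + 5×64 + 5×8 + 6 = 4462 (decimal)
Compute 7303 - 4462 = 2841
Convert 2841 (decimal) → 2841 = 11×256 + 1×16 + 9 → 0xB19 (hexadecimal)
0xB19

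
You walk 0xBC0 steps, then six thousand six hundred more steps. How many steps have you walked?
Convert 0xBC0 (hexadecimal) → 11×256 + 12×16 = 3008 (decimal)
Convert six thousand six hundred (English words) → 6×1000 + 6×100 = 6600 (decimal)
Compute 3008 + 6600 = 9608
9608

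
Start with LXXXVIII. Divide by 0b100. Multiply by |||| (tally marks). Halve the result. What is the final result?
Convert LXXXVIII (Roman numeral) → 50 + 10 + 10 + 10 + 5 + 1 + 1 + 1 = 88 (decimal)
Start: 88
Convert 0b100 (binary) → 4 (decimal)
88 ÷ 4 = 22
Convert |||| (tally marks) → 4 (decimal)
22 × 4 = 88
88 ÷ 2 = 44
44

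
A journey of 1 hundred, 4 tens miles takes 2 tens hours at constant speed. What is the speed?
Convert 1 hundred, 4 tens (place-value notation) → 1×100 + 4×10 = 140 (decimal)
Convert 2 tens (place-value notation) → 2×10 = 20 (decimal)
Compute 140 ÷ 20 = 7
7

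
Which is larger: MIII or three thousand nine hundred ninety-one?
Convert MIII (Roman numeral) → 1000 + 1 + 1 + 1 = 1003 (decimal)
Convert three thousand nine hundred ninety-one (English words) → 3×1000 + 9×100 + 91 = 3991 (decimal)
Compare 1003 vs 3991: larger = 3991
3991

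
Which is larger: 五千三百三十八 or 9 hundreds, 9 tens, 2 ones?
Convert 五千三百三十八 (Chinese numeral) → 5×1000 + 3×100 + 3×10 + 8 = 5338 (decimal)
Convert 9 hundreds, 9 tens, 2 ones (place-value notation) → 9×100 + 9×10 + 2 = 992 (decimal)
Compare 5338 vs 992: larger = 5338
5338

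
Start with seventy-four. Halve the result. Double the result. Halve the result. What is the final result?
Convert seventy-four (English words) → 74 (decimal)
Start: 74
74 ÷ 2 = 37
37 × 2 = 74
74 ÷ 2 = 37
37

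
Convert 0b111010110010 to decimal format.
Convert 0b111010110010 (binary) → 2048 + 1024 + 512 + 128 + 32 + 16 + 2 = 3762 (decimal)
3762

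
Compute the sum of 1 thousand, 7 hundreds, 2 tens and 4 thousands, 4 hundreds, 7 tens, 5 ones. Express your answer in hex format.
Convert 1 thousand, 7 hundreds, 2 tens (place-value notation) → 1×1000 + 7×100 + 2×10 = 1720 (decimal)
Convert 4 thousands, 4 hundreds, 7 tens, 5 ones (place-value notation) → 4×1000 + 4×100 + 7×10 + 5 = 4475 (decimal)
Compute 1720 + 4475 = 6195
Convert 6195 (decimal) → 6195 = 1×4096 + 8×256 + 3×16 + 3 → 0x1833 (hexadecimal)
0x1833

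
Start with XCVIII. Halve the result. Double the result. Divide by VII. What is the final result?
Convert XCVIII (Roman numeral) → 90 + 5 + 1 + 1 + 1 = 98 (decimal)
Start: 98
98 ÷ 2 = 49
49 × 2 = 98
Convert VII (Roman numeral) → 5 + 1 + 1 = 7 (decimal)
98 ÷ 7 = 14
14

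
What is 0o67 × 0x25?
Convert 0o67 (octal) → 6×8 + 7 = 55 (decimal)
Convert 0x25 (hexadecimal) → 2×16 + 5 = 37 (decimal)
Compute 55 × 37 = 2035
2035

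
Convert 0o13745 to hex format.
Convert 0o13745 (octal) → 1×4096 + 3×512 + 7×64 + 4×8 + 5 = 6117 (decimal)
Convert 6117 (decimal) → 6117 = 1×4096 + 7×256 + 14×16 + 5 → 0x17E5 (hexadecimal)
0x17E5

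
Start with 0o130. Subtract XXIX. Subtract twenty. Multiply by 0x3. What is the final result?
Convert 0o130 (octal) → 1×64 + 3×8 = 88 (decimal)
Start: 88
Convert XXIX (Roman numeral) → 10 + 10 + 9 = 29 (decimal)
88 - 29 = 59
Convert twenty (English words) → 20 (decimal)
59 - 20 = 39
Convert 0x3 (hexadecimal) → 3 (decimal)
39 × 3 = 117
117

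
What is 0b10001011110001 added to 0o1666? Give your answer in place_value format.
Convert 0b10001011110001 (binary) → 8192 + 512 + 128 + 64 + 32 + 16 + 1 = 8945 (decimal)
Convert 0o1666 (octal) → 1×512 + 6×64 + 6×8 + 6 = 950 (decimal)
Compute 8945 + 950 = 9895
Convert 9895 (decimal) → 9895 = 9×1000 + 8×100 + 9×10 + 5 → 9 thousands, 8 hundreds, 9 tens, 5 ones (place-value notation)
9 thousands, 8 hundreds, 9 tens, 5 ones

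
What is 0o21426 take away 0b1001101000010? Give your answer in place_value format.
Convert 0o21426 (octal) → 2×4096 + 1×512 + 4×64 + 2×8 + 6 = 8982 (decimal)
Convert 0b1001101000010 (binary) → 4096 + 512 + 256 + 64 + 2 = 4930 (decimal)
Compute 8982 - 4930 = 4052
Convert 4052 (decimal) → 4052 = 4×1000 + 5×10 + 2 → 4 thousands, 5 tens, 2 ones (place-value notation)
4 thousands, 5 tens, 2 ones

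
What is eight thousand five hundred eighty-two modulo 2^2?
Convert eight thousand five hundred eighty-two (English words) → 8×1000 + 5×100 + 82 = 8582 (decimal)
Convert 2^2 (power) → 4 (decimal)
Compute 8582 mod 4 = 2
2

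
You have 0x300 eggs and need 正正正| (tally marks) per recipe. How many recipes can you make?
Convert 0x300 (hexadecimal) → 3×256 = 768 (decimal)
Convert 正正正| (tally marks) → 5 + 5 + 5 + 1 = 16 (decimal)
Compute 768 ÷ 16 = 48
48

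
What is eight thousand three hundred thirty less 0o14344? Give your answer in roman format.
Convert eight thousand three hundred thirty (English words) → 8×1000 + 3×100 + 30 = 8330 (decimal)
Convert 0o14344 (octal) → 1×4096 + 4×512 + 3×64 + 4×8 + 4 = 6372 (decimal)
Compute 8330 - 6372 = 1958
Convert 1958 (decimal) → 1958 = 1000 + 900 + 50 + 5 + 1 + 1 + 1 → MCMLVIII (Roman numeral)
MCMLVIII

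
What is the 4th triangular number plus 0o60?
The 4th triangular number = 4×5/2 = 10
Convert 0o60 (octal) → 6×8 = 48 (decimal)
Compute 10 + 48 = 58
58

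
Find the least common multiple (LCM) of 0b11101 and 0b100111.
Convert 0b11101 (binary) → 16 + 8 + 4 + 1 = 29 (decimal)
Convert 0b100111 (binary) → 32 + 4 + 2 + 1 = 39 (decimal)
Compute lcm(29, 39) = 1131
1131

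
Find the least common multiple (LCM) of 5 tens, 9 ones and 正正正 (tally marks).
Convert 5 tens, 9 ones (place-value notation) → 5×10 + 9 = 59 (decimal)
Convert 正正正 (tally marks) → 5 + 5 + 5 = 15 (decimal)
Compute lcm(59, 15) = 885
885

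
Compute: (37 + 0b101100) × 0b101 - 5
Convert 0b101100 (binary) → 32 + 8 + 4 = 44 (decimal)
Convert 0b101 (binary) → 4 + 1 = 5 (decimal)
Expression in decimal: (37 + 44) × 5 - 5
Parentheses first: 37 + 44 = 81
Multiply: 81 × 5 = 405
Subtract: 405 - 5 = 400
400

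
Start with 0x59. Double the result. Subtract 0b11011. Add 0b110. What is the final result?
Convert 0x59 (hexadecimal) → 5×16 + 9 = 89 (decimal)
Start: 89
89 × 2 = 178
Convert 0b11011 (binary) → 16 + 8 + 2 + 1 = 27 (decimal)
178 - 27 = 151
Convert 0b110 (binary) → 4 + 2 = 6 (decimal)
151 + 6 = 157
157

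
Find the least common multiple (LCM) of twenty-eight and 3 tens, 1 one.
Convert twenty-eight (English words) → 28 (decimal)
Convert 3 tens, 1 one (place-value notation) → 3×10 + 1 = 31 (decimal)
Compute lcm(28, 31) = 868
868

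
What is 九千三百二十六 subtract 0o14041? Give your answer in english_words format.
Convert 九千三百二十六 (Chinese numeral) → 9×1000 + 3×100 + 2×10 + 6 = 9326 (decimal)
Convert 0o14041 (octal) → 1×4096 + 4×512 + 4×8 + 1 = 6177 (decimal)
Compute 9326 - 6177 = 3149
Convert 3149 (decimal) → 3149 = 3×1000 + 1×100 + 49 → three thousand one hundred forty-nine (English words)
three thousand one hundred forty-nine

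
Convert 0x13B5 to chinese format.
Convert 0x13B5 (hexadecimal) → 1×4096 + 3×256 + 11×16 + 5 = 5045 (decimal)
Convert 5045 (decimal) → 5045 = 5×1000 + 4×10 + 5 → 五千零四十五 (Chinese numeral)
五千零四十五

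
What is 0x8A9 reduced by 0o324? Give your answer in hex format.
Convert 0x8A9 (hexadecimal) → 8×256 + 10×16 + 9 = 2217 (decimal)
Convert 0o324 (octal) → 3×64 + 2×8 + 4 = 212 (decimal)
Compute 2217 - 212 = 2005
Convert 2005 (decimal) → 2005 = 7×256 + 13×16 + 5 → 0x7D5 (hexadecimal)
0x7D5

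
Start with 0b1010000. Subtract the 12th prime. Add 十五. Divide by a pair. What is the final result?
Convert 0b1010000 (binary) → 64 + 16 = 80 (decimal)
Start: 80
Convert the 12th prime (prime index) → 37 (decimal)
80 - 37 = 43
Convert 十五 (Chinese numeral) → 1×10 + 5 = 15 (decimal)
43 + 15 = 58
Convert a pair (colloquial) → 2 (decimal)
58 ÷ 2 = 29
29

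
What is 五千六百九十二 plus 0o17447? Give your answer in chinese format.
Convert 五千六百九十二 (Chinese numeral) → 5×1000 + 6×100 + 9×10 + 2 = 5692 (decimal)
Convert 0o17447 (octal) → 1×4096 + 7×512 + 4×64 + 4×8 + 7 = 7975 (decimal)
Compute 5692 + 7975 = 13667
Convert 13667 (decimal) → 13667 = 1×10000 + 3×1000 + 6×100 + 6×10 + 7 → 一万三千六百六十七 (Chinese numeral)
一万三千六百六十七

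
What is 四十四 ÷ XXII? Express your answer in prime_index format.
Convert 四十四 (Chinese numeral) → 4×10 + 4 = 44 (decimal)
Convert XXII (Roman numeral) → 10 + 10 + 1 + 1 = 22 (decimal)
Compute 44 ÷ 22 = 2
Convert 2 (decimal) → the 1st prime (prime index)
the 1st prime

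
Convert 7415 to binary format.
Convert 7415 (decimal) → 7415 = 4096 + 2048 + 1024 + 128 + 64 + 32 + 16 + 4 + 2 + 1 → 0b1110011110111 (binary)
0b1110011110111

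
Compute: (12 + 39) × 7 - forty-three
Convert forty-three (English words) → 43 (decimal)
Expression in decimal: (12 + 39) × 7 - 43
Parentheses first: 12 + 39 = 51
Multiply: 51 × 7 = 357
Subtract: 357 - 43 = 314
314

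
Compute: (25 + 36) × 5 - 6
Parentheses first: 25 + 36 = 61
Multiply: 61 × 5 = 305
Subtract: 305 - 6 = 299
299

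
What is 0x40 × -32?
Convert 0x40 (hexadecimal) → 4×16 = 64 (decimal)
Compute 64 × -32 = -2048
-2048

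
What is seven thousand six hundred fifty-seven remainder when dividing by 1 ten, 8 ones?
Convert seven thousand six hundred fifty-seven (English words) → 7×1000 + 6×100 + 57 = 7657 (decimal)
Convert 1 ten, 8 ones (place-value notation) → 1×10 + 8 = 18 (decimal)
Compute 7657 mod 18 = 7
7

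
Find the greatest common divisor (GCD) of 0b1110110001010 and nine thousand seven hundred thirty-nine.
Convert 0b1110110001010 (binary) → 4096 + 2048 + 1024 + 256 + 128 + 8 + 2 = 7562 (decimal)
Convert nine thousand seven hundred thirty-nine (English words) → 9×1000 + 7×100 + 39 = 9739 (decimal)
Compute gcd(7562, 9739) = 1
1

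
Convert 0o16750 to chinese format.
Convert 0o16750 (octal) → 1×4096 + 6×512 + 7×64 + 5×8 = 7656 (decimal)
Convert 7656 (decimal) → 7656 = 7×1000 + 6×100 + 5×10 + 6 → 七千六百五十六 (Chinese numeral)
七千六百五十六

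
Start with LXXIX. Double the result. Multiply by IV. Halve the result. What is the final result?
Convert LXXIX (Roman numeral) → 50 + 10 + 10 + 9 = 79 (decimal)
Start: 79
79 × 2 = 158
Convert IV (Roman numeral) → 4 (decimal)
158 × 4 = 632
632 ÷ 2 = 316
316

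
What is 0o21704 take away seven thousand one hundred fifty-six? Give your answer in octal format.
Convert 0o21704 (octal) → 2×4096 + 1×512 + 7×64 + 4 = 9156 (decimal)
Convert seven thousand one hundred fifty-six (English words) → 7×1000 + 1×100 + 56 = 7156 (decimal)
Compute 9156 - 7156 = 2000
Convert 2000 (decimal) → 2000 = 3×512 + 7×64 + 2×8 → 0o3720 (octal)
0o3720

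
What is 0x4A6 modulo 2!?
Convert 0x4A6 (hexadecimal) → 4×256 + 10×16 + 6 = 1190 (decimal)
Convert 2! (factorial) → 2 (decimal)
Compute 1190 mod 2 = 0
0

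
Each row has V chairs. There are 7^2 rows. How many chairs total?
Convert V (Roman numeral) → 5 (decimal)
Convert 7^2 (power) → 49 (decimal)
Compute 5 × 49 = 245
245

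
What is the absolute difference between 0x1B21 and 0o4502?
Convert 0x1B21 (hexadecimal) → 1×4096 + 11×256 + 2×16 + 1 = 6945 (decimal)
Convert 0o4502 (octal) → 4×512 + 5×64 + 2 = 2370 (decimal)
Compute |6945 - 2370| = 4575
4575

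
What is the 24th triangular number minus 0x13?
The 24th triangular number = 24×25/2 = 300
Convert 0x13 (hexadecimal) → 1×16 + 3 = 19 (decimal)
Compute 300 - 19 = 281
281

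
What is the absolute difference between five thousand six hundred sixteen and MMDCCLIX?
Convert five thousand six hundred sixteen (English words) → 5×1000 + 6×100 + 16 = 5616 (decimal)
Convert MMDCCLIX (Roman numeral) → 1000 + 1000 + 500 + 100 + 100 + 50 + 9 = 2759 (decimal)
Compute |5616 - 2759| = 2857
2857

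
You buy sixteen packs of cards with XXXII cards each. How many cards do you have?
Convert XXXII (Roman numeral) → 10 + 10 + 10 + 1 + 1 = 32 (decimal)
Convert sixteen (English words) → 16 (decimal)
Compute 32 × 16 = 512
512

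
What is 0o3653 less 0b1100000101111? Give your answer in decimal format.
Convert 0o3653 (octal) → 3×512 + 6×64 + 5×8 + 3 = 1963 (decimal)
Convert 0b1100000101111 (binary) → 4096 + 2048 + 32 + 8 + 4 + 2 + 1 = 6191 (decimal)
Compute 1963 - 6191 = -4228
-4228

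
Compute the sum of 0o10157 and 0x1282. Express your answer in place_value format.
Convert 0o10157 (octal) → 1×4096 + 1×64 + 5×8 + 7 = 4207 (decimal)
Convert 0x1282 (hexadecimal) → 1×4096 + 2×256 + 8×16 + 2 = 4738 (decimal)
Compute 4207 + 4738 = 8945
Convert 8945 (decimal) → 8945 = 8×1000 + 9×100 + 4×10 + 5 → 8 thousands, 9 hundreds, 4 tens, 5 ones (place-value notation)
8 thousands, 9 hundreds, 4 tens, 5 ones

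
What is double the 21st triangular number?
The 21st triangular number = 21×22/2 = 231
Compute 231 × 2 = 462
462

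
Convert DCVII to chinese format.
Convert DCVII (Roman numeral) → 500 + 100 + 5 + 1 + 1 = 607 (decimal)
Convert 607 (decimal) → 607 = 6×100 + 7 → 六百零七 (Chinese numeral)
六百零七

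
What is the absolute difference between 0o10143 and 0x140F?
Convert 0o10143 (octal) → 1×4096 + 1×64 + 4×8 + 3 = 4195 (decimal)
Convert 0x140F (hexadecimal) → 1×4096 + 4×256 + 15 = 5135 (decimal)
Compute |4195 - 5135| = 940
940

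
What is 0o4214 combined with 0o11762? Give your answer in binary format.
Convert 0o4214 (octal) → 4×512 + 2×64 + 1×8 + 4 = 2188 (decimal)
Convert 0o11762 (octal) → 1×4096 + 1×512 + 7×64 + 6×8 + 2 = 5106 (decimal)
Compute 2188 + 5106 = 7294
Convert 7294 (decimal) → 7294 = 4096 + 2048 + 1024 + 64 + 32 + 16 + 8 + 4 + 2 → 0b1110001111110 (binary)
0b1110001111110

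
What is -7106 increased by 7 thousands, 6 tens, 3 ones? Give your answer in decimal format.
Convert 7 thousands, 6 tens, 3 ones (place-value notation) → 7×1000 + 6×10 + 3 = 7063 (decimal)
Compute -7106 + 7063 = -43
-43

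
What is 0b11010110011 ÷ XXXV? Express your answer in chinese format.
Convert 0b11010110011 (binary) → 1024 + 512 + 128 + 32 + 16 + 2 + 1 = 1715 (decimal)
Convert XXXV (Roman numeral) → 10 + 10 + 10 + 5 = 35 (decimal)
Compute 1715 ÷ 35 = 49
Convert 49 (decimal) → 49 = 4×10 + 9 → 四十九 (Chinese numeral)
四十九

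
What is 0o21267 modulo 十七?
Convert 0o21267 (octal) → 2×4096 + 1×512 + 2×64 + 6×8 + 7 = 8887 (decimal)
Convert 十七 (Chinese numeral) → 1×10 + 7 = 17 (decimal)
Compute 8887 mod 17 = 13
13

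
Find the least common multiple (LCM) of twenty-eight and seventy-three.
Convert twenty-eight (English words) → 28 (decimal)
Convert seventy-three (English words) → 73 (decimal)
Compute lcm(28, 73) = 2044
2044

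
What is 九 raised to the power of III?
Convert 九 (Chinese numeral) → 9 (decimal)
Convert III (Roman numeral) → 1 + 1 + 1 = 3 (decimal)
Compute 9 ^ 3 = 729
729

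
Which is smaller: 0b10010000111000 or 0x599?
Convert 0b10010000111000 (binary) → 8192 + 1024 + 32 + 16 + 8 = 9272 (decimal)
Convert 0x599 (hexadecimal) → 5×256 + 9×16 + 9 = 1433 (decimal)
Compare 9272 vs 1433: smaller = 1433
1433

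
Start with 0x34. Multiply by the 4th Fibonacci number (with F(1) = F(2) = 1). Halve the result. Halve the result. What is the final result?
Convert 0x34 (hexadecimal) → 3×16 + 4 = 52 (decimal)
Start: 52
Convert the 4th Fibonacci number (with F(1) = F(2) = 1) (Fibonacci index) → 1, 1, 2, 3 → 3 (decimal)
52 × 3 = 156
156 ÷ 2 = 78
78 ÷ 2 = 39
39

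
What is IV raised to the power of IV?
Convert IV (Roman numeral) → 4 (decimal)
Convert IV (Roman numeral) → 4 (decimal)
Compute 4 ^ 4 = 256
256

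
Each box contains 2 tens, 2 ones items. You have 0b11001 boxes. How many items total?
Convert 2 tens, 2 ones (place-value notation) → 2×10 + 2 = 22 (decimal)
Convert 0b11001 (binary) → 16 + 8 + 1 = 25 (decimal)
Compute 22 × 25 = 550
550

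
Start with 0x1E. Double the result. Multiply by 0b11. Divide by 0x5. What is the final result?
Convert 0x1E (hexadecimal) → 1×16 + 14 = 30 (decimal)
Start: 30
30 × 2 = 60
Convert 0b11 (binary) → 2 + 1 = 3 (decimal)
60 × 3 = 180
Convert 0x5 (hexadecimal) → 5 (decimal)
180 ÷ 5 = 36
36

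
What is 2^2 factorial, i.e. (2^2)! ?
Convert 2^2 (power) → 4 (decimal)
Compute 4! = 24
24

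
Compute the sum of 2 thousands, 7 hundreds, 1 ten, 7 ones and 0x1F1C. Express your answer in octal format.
Convert 2 thousands, 7 hundreds, 1 ten, 7 ones (place-value notation) → 2×1000 + 7×100 + 1×10 + 7 = 2717 (decimal)
Convert 0x1F1C (hexadecimal) → 1×4096 + 15×256 + 1×16 + 12 = 7964 (decimal)
Compute 2717 + 7964 = 10681
Convert 10681 (decimal) → 10681 = 2×4096 + 4×512 + 6×64 + 7×8 + 1 → 0o24671 (octal)
0o24671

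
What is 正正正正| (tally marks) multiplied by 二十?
Convert 正正正正| (tally marks) → 5 + 5 + 5 + 5 + 1 = 21 (decimal)
Convert 二十 (Chinese numeral) → 2×10 = 20 (decimal)
Compute 21 × 20 = 420
420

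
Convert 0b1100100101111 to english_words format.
Convert 0b1100100101111 (binary) → 4096 + 2048 + 256 + 32 + 8 + 4 + 2 + 1 = 6447 (decimal)
Convert 6447 (decimal) → 6447 = 6×1000 + 4×100 + 47 → six thousand four hundred forty-seven (English words)
six thousand four hundred forty-seven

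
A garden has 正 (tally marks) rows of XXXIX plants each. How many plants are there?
Convert XXXIX (Roman numeral) → 10 + 10 + 10 + 9 = 39 (decimal)
Convert 正 (tally marks) → 5 (decimal)
Compute 39 × 5 = 195
195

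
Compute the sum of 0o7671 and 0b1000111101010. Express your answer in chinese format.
Convert 0o7671 (octal) → 7×512 + 6×64 + 7×8 + 1 = 4025 (decimal)
Convert 0b1000111101010 (binary) → 4096 + 256 + 128 + 64 + 32 + 8 + 2 = 4586 (decimal)
Compute 4025 + 4586 = 8611
Convert 8611 (decimal) → 8611 = 8×1000 + 6×100 + 1×10 + 1 → 八千六百一十一 (Chinese numeral)
八千六百一十一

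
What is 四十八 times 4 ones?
Convert 四十八 (Chinese numeral) → 4×10 + 8 = 48 (decimal)
Convert 4 ones (place-value notation) → 4 (decimal)
Compute 48 × 4 = 192
192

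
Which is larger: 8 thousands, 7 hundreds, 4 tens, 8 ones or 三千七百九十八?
Convert 8 thousands, 7 hundreds, 4 tens, 8 ones (place-value notation) → 8×1000 + 7×100 + 4×10 + 8 = 8748 (decimal)
Convert 三千七百九十八 (Chinese numeral) → 3×1000 + 7×100 + 9×10 + 8 = 3798 (decimal)
Compare 8748 vs 3798: larger = 8748
8748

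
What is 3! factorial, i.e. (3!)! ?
Convert 3! (factorial) → 6 (decimal)
Compute 6! = 720
720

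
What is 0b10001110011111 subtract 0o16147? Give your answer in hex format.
Convert 0b10001110011111 (binary) → 8192 + 512 + 256 + 128 + 16 + 8 + 4 + 2 + 1 = 9119 (decimal)
Convert 0o16147 (octal) → 1×4096 + 6×512 + 1×64 + 4×8 + 7 = 7271 (decimal)
Compute 9119 - 7271 = 1848
Convert 1848 (decimal) → 1848 = 7×256 + 3×16 + 8 → 0x738 (hexadecimal)
0x738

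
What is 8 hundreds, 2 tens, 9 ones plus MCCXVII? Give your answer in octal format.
Convert 8 hundreds, 2 tens, 9 ones (place-value notation) → 8×100 + 2×10 + 9 = 829 (decimal)
Convert MCCXVII (Roman numeral) → 1000 + 100 + 100 + 10 + 5 + 1 + 1 = 1217 (decimal)
Compute 829 + 1217 = 2046
Convert 2046 (decimal) → 2046 = 3×512 + 7×64 + 7×8 + 6 → 0o3776 (octal)
0o3776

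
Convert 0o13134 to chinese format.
Convert 0o13134 (octal) → 1×4096 + 3×512 + 1×64 + 3×8 + 4 = 5724 (decimal)
Convert 5724 (decimal) → 5724 = 5×1000 + 7×100 + 2×10 + 4 → 五千七百二十四 (Chinese numeral)
五千七百二十四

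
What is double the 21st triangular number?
The 21st triangular number = 21×22/2 = 231
Compute 231 × 2 = 462
462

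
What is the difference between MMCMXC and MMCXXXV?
Convert MMCMXC (Roman numeral) → 1000 + 1000 + 900 + 90 = 2990 (decimal)
Convert MMCXXXV (Roman numeral) → 1000 + 1000 + 100 + 10 + 10 + 10 + 5 = 2135 (decimal)
Difference: |2990 - 2135| = 855
855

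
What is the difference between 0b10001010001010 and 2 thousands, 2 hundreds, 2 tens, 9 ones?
Convert 0b10001010001010 (binary) → 8192 + 512 + 128 + 8 + 2 = 8842 (decimal)
Convert 2 thousands, 2 hundreds, 2 tens, 9 ones (place-value notation) → 2×1000 + 2×100 + 2×10 + 9 = 2229 (decimal)
Difference: |8842 - 2229| = 6613
6613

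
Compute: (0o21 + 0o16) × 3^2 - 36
Convert 0o21 (octal) → 2×8 + 1 = 17 (decimal)
Convert 0o16 (octal) → 1×8 + 6 = 14 (decimal)
Convert 3^2 (power) → 9 (decimal)
Expression in decimal: (17 + 14) × 9 - 36
Parentheses first: 17 + 14 = 31
Multiply: 31 × 9 = 279
Subtract: 279 - 36 = 243
243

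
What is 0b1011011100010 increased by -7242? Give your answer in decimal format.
Convert 0b1011011100010 (binary) → 4096 + 1024 + 512 + 128 + 64 + 32 + 2 = 5858 (decimal)
Compute 5858 + -7242 = -1384
-1384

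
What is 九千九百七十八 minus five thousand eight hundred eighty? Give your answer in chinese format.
Convert 九千九百七十八 (Chinese numeral) → 9×1000 + 9×100 + 7×10 + 8 = 9978 (decimal)
Convert five thousand eight hundred eighty (English words) → 5×1000 + 8×100 + 80 = 5880 (decimal)
Compute 9978 - 5880 = 4098
Convert 4098 (decimal) → 4098 = 4×1000 + 9×10 + 8 → 四千零九十八 (Chinese numeral)
四千零九十八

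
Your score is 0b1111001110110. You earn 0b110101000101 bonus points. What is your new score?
Convert 0b1111001110110 (binary) → 4096 + 2048 + 1024 + 512 + 64 + 32 + 16 + 4 + 2 = 7798 (decimal)
Convert 0b110101000101 (binary) → 2048 + 1024 + 256 + 64 + 4 + 1 = 3397 (decimal)
Compute 7798 + 3397 = 11195
11195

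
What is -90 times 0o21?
Convert 0o21 (octal) → 2×8 + 1 = 17 (decimal)
Compute -90 × 17 = -1530
-1530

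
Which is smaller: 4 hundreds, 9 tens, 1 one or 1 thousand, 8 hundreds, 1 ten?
Convert 4 hundreds, 9 tens, 1 one (place-value notation) → 4×100 + 9×10 + 1 = 491 (decimal)
Convert 1 thousand, 8 hundreds, 1 ten (place-value notation) → 1×1000 + 8×100 + 1×10 = 1810 (decimal)
Compare 491 vs 1810: smaller = 491
491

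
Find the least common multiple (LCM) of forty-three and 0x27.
Convert forty-three (English words) → 43 (decimal)
Convert 0x27 (hexadecimal) → 2×16 + 7 = 39 (decimal)
Compute lcm(43, 39) = 1677
1677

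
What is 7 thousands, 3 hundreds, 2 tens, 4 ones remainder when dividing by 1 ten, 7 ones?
Convert 7 thousands, 3 hundreds, 2 tens, 4 ones (place-value notation) → 7×1000 + 3×100 + 2×10 + 4 = 7324 (decimal)
Convert 1 ten, 7 ones (place-value notation) → 1×10 + 7 = 17 (decimal)
Compute 7324 mod 17 = 14
14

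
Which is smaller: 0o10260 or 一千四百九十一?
Convert 0o10260 (octal) → 1×4096 + 2×64 + 6×8 = 4272 (decimal)
Convert 一千四百九十一 (Chinese numeral) → 1×1000 + 4×100 + 9×10 + 1 = 1491 (decimal)
Compare 4272 vs 1491: smaller = 1491
1491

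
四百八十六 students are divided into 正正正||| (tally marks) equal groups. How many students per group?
Convert 四百八十六 (Chinese numeral) → 4×100 + 8×10 + 6 = 486 (decimal)
Convert 正正正||| (tally marks) → 5 + 5 + 5 + 3 = 18 (decimal)
Compute 486 ÷ 18 = 27
27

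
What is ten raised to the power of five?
Convert ten (English words) → 10 (decimal)
Convert five (English words) → 5 (decimal)
Compute 10 ^ 5 = 100000
100000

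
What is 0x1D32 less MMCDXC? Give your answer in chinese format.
Convert 0x1D32 (hexadecimal) → 1×4096 + 13×256 + 3×16 + 2 = 7474 (decimal)
Convert MMCDXC (Roman numeral) → 1000 + 1000 + 400 + 90 = 2490 (decimal)
Compute 7474 - 2490 = 4984
Convert 4984 (decimal) → 4984 = 4×1000 + 9×100 + 8×10 + 4 → 四千九百八十四 (Chinese numeral)
四千九百八十四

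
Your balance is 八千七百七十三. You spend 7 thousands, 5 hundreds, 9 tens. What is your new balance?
Convert 八千七百七十三 (Chinese numeral) → 8×1000 + 7×100 + 7×10 + 3 = 8773 (decimal)
Convert 7 thousands, 5 hundreds, 9 tens (place-value notation) → 7×1000 + 5×100 + 9×10 = 7590 (decimal)
Compute 8773 - 7590 = 1183
1183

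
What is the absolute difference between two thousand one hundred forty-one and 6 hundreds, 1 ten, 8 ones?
Convert two thousand one hundred forty-one (English words) → 2×1000 + 1×100 + 41 = 2141 (decimal)
Convert 6 hundreds, 1 ten, 8 ones (place-value notation) → 6×100 + 1×10 + 8 = 618 (decimal)
Compute |2141 - 618| = 1523
1523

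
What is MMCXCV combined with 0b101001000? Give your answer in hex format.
Convert MMCXCV (Roman numeral) → 1000 + 1000 + 100 + 90 + 5 = 2195 (decimal)
Convert 0b101001000 (binary) → 256 + 64 + 8 = 328 (decimal)
Compute 2195 + 328 = 2523
Convert 2523 (decimal) → 2523 = 9×256 + 13×16 + 11 → 0x9DB (hexadecimal)
0x9DB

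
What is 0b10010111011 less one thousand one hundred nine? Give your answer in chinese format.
Convert 0b10010111011 (binary) → 1024 + 128 + 32 + 16 + 8 + 2 + 1 = 1211 (decimal)
Convert one thousand one hundred nine (English words) → 1×1000 + 1×100 + 9 = 1109 (decimal)
Compute 1211 - 1109 = 102
Convert 102 (decimal) → 102 = 1×100 + 2 → 一百零二 (Chinese numeral)
一百零二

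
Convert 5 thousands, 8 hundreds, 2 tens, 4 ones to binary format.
Convert 5 thousands, 8 hundreds, 2 tens, 4 ones (place-value notation) → 5×1000 + 8×100 + 2×10 + 4 = 5824 (decimal)
Convert 5824 (decimal) → 5824 = 4096 + 1024 + 512 + 128 + 64 → 0b1011011000000 (binary)
0b1011011000000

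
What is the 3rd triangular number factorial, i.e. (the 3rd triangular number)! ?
Convert the 3rd triangular number (triangular index) → 3×4/2 = 6 (decimal)
Compute 6! = 720
720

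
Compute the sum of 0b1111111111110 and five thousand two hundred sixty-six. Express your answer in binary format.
Convert 0b1111111111110 (binary) → 4096 + 2048 + 1024 + 512 + 256 + 128 + 64 + 32 + 16 + 8 + 4 + 2 = 8190 (decimal)
Convert five thousand two hundred sixty-six (English words) → 5×1000 + 2×100 + 66 = 5266 (decimal)
Compute 8190 + 5266 = 13456
Convert 13456 (decimal) → 13456 = 8192 + 4096 + 1024 + 128 + 16 → 0b11010010010000 (binary)
0b11010010010000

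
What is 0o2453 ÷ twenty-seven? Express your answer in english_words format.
Convert 0o2453 (octal) → 2×512 + 4×64 + 5×8 + 3 = 1323 (decimal)
Convert twenty-seven (English words) → 27 (decimal)
Compute 1323 ÷ 27 = 49
Convert 49 (decimal) → forty-nine (English words)
forty-nine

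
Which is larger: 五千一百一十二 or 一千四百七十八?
Convert 五千一百一十二 (Chinese numeral) → 5×1000 + 1×100 + 1×10 + 2 = 5112 (decimal)
Convert 一千四百七十八 (Chinese numeral) → 1×1000 + 4×100 + 7×10 + 8 = 1478 (decimal)
Compare 5112 vs 1478: larger = 5112
5112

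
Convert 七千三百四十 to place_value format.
Convert 七千三百四十 (Chinese numeral) → 7×1000 + 3×100 + 4×10 = 7340 (decimal)
Convert 7340 (decimal) → 7340 = 7×1000 + 3×100 + 4×10 → 7 thousands, 3 hundreds, 4 tens (place-value notation)
7 thousands, 3 hundreds, 4 tens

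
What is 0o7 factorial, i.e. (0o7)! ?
Convert 0o7 (octal) → 7 (decimal)
Compute 7! = 5040
5040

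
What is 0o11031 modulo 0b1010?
Convert 0o11031 (octal) → 1×4096 + 1×512 + 3×8 + 1 = 4633 (decimal)
Convert 0b1010 (binary) → 8 + 2 = 10 (decimal)
Compute 4633 mod 10 = 3
3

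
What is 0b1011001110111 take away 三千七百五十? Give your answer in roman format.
Convert 0b1011001110111 (binary) → 4096 + 1024 + 512 + 64 + 32 + 16 + 4 + 2 + 1 = 5751 (decimal)
Convert 三千七百五十 (Chinese numeral) → 3×1000 + 7×100 + 5×10 = 3750 (decimal)
Compute 5751 - 3750 = 2001
Convert 2001 (decimal) → 2001 = 1000 + 1000 + 1 → MMI (Roman numeral)
MMI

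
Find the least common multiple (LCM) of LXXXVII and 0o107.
Convert LXXXVII (Roman numeral) → 50 + 10 + 10 + 10 + 5 + 1 + 1 = 87 (decimal)
Convert 0o107 (octal) → 1×64 + 7 = 71 (decimal)
Compute lcm(87, 71) = 6177
6177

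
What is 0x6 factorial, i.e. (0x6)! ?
Convert 0x6 (hexadecimal) → 6 (decimal)
Compute 6! = 720
720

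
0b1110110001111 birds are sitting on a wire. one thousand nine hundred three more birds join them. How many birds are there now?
Convert 0b1110110001111 (binary) → 4096 + 2048 + 1024 + 256 + 128 + 8 + 4 + 2 + 1 = 7567 (decimal)
Convert one thousand nine hundred three (English words) → 1×1000 + 9×100 + 3 = 1903 (decimal)
Compute 7567 + 1903 = 9470
9470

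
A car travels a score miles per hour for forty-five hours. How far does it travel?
Convert a score (colloquial) → 20 (decimal)
Convert forty-five (English words) → 45 (decimal)
Compute 20 × 45 = 900
900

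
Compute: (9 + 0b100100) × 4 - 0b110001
Convert 0b100100 (binary) → 32 + 4 = 36 (decimal)
Convert 0b110001 (binary) → 32 + 16 + 1 = 49 (decimal)
Expression in decimal: (9 + 36) × 4 - 49
Parentheses first: 9 + 36 = 45
Multiply: 45 × 4 = 180
Subtract: 180 - 49 = 131
131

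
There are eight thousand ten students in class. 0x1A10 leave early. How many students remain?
Convert eight thousand ten (English words) → 8×1000 + 10 = 8010 (decimal)
Convert 0x1A10 (hexadecimal) → 1×4096 + 10×256 + 1×16 = 6672 (decimal)
Compute 8010 - 6672 = 1338
1338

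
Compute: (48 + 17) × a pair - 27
Convert a pair (colloquial) → 2 (decimal)
Expression in decimal: (48 + 17) × 2 - 27
Parentheses first: 48 + 17 = 65
Multiply: 65 × 2 = 130
Subtract: 130 - 27 = 103
103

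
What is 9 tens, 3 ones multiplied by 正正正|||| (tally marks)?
Convert 9 tens, 3 ones (place-value notation) → 9×10 + 3 = 93 (decimal)
Convert 正正正|||| (tally marks) → 5 + 5 + 5 + 4 = 19 (decimal)
Compute 93 × 19 = 1767
1767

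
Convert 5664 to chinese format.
Convert 5664 (decimal) → 5664 = 5×1000 + 6×100 + 6×10 + 4 → 五千六百六十四 (Chinese numeral)
五千六百六十四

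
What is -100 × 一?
Convert 一 (Chinese numeral) → 1 (decimal)
Compute -100 × 1 = -100
-100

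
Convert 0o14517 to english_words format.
Convert 0o14517 (octal) → 1×4096 + 4×512 + 5×64 + 1×8 + 7 = 6479 (decimal)
Convert 6479 (decimal) → 6479 = 6×1000 + 4×100 + 79 → six thousand four hundred seventy-nine (English words)
six thousand four hundred seventy-nine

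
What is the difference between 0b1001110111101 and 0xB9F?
Convert 0b1001110111101 (binary) → 4096 + 512 + 256 + 128 + 32 + 16 + 8 + 4 + 1 = 5053 (decimal)
Convert 0xB9F (hexadecimal) → 11×256 + 9×16 + 15 = 2975 (decimal)
Difference: |5053 - 2975| = 2078
2078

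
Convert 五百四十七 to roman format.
Convert 五百四十七 (Chinese numeral) → 5×100 + 4×10 + 7 = 547 (decimal)
Convert 547 (decimal) → 547 = 500 + 40 + 5 + 1 + 1 → DXLVII (Roman numeral)
DXLVII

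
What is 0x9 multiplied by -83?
Convert 0x9 (hexadecimal) → 9 (decimal)
Compute 9 × -83 = -747
-747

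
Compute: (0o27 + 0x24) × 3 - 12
Convert 0o27 (octal) → 2×8 + 7 = 23 (decimal)
Convert 0x24 (hexadecimal) → 2×16 + 4 = 36 (decimal)
Expression in decimal: (23 + 36) × 3 - 12
Parentheses first: 23 + 36 = 59
Multiply: 59 × 3 = 177
Subtract: 177 - 12 = 165
165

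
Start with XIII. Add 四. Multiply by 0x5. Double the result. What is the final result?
Convert XIII (Roman numeral) → 10 + 1 + 1 + 1 = 13 (decimal)
Start: 13
Convert 四 (Chinese numeral) → 4 (decimal)
13 + 4 = 17
Convert 0x5 (hexadecimal) → 5 (decimal)
17 × 5 = 85
85 × 2 = 170
170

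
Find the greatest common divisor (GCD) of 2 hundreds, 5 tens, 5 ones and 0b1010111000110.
Convert 2 hundreds, 5 tens, 5 ones (place-value notation) → 2×100 + 5×10 + 5 = 255 (decimal)
Convert 0b1010111000110 (binary) → 4096 + 1024 + 256 + 128 + 64 + 4 + 2 = 5574 (decimal)
Compute gcd(255, 5574) = 3
3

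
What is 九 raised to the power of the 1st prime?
Convert 九 (Chinese numeral) → 9 (decimal)
Convert the 1st prime (prime index) → 2 (decimal)
Compute 9 ^ 2 = 81
81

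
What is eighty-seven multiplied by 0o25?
Convert eighty-seven (English words) → 87 (decimal)
Convert 0o25 (octal) → 2×8 + 5 = 21 (decimal)
Compute 87 × 21 = 1827
1827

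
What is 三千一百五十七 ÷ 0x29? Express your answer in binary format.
Convert 三千一百五十七 (Chinese numeral) → 3×1000 + 1×100 + 5×10 + 7 = 3157 (decimal)
Convert 0x29 (hexadecimal) → 2×16 + 9 = 41 (decimal)
Compute 3157 ÷ 41 = 77
Convert 77 (decimal) → 77 = 64 + 8 + 4 + 1 → 0b1001101 (binary)
0b1001101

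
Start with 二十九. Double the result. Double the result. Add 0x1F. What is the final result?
Convert 二十九 (Chinese numeral) → 2×10 + 9 = 29 (decimal)
Start: 29
29 × 2 = 58
58 × 2 = 116
Convert 0x1F (hexadecimal) → 1×16 + 15 = 31 (decimal)
116 + 31 = 147
147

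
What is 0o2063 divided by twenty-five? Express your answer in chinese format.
Convert 0o2063 (octal) → 2×512 + 6×8 + 3 = 1075 (decimal)
Convert twenty-five (English words) → 25 (decimal)
Compute 1075 ÷ 25 = 43
Convert 43 (decimal) → 43 = 4×10 + 3 → 四十三 (Chinese numeral)
四十三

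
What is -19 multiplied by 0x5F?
Convert 0x5F (hexadecimal) → 5×16 + 15 = 95 (decimal)
Compute -19 × 95 = -1805
-1805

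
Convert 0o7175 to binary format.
Convert 0o7175 (octal) → 7×512 + 1×64 + 7×8 + 5 = 3709 (decimal)
Convert 3709 (decimal) → 3709 = 2048 + 1024 + 512 + 64 + 32 + 16 + 8 + 4 + 1 → 0b111001111101 (binary)
0b111001111101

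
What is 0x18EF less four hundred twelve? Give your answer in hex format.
Convert 0x18EF (hexadecimal) → 1×4096 + 8×256 + 14×16 + 15 = 6383 (decimal)
Convert four hundred twelve (English words) → 4×100 + 12 = 412 (decimal)
Compute 6383 - 412 = 5971
Convert 5971 (decimal) → 5971 = 1×4096 + 7×256 + 5×16 + 3 → 0x1753 (hexadecimal)
0x1753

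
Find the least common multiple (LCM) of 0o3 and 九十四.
Convert 0o3 (octal) → 3 (decimal)
Convert 九十四 (Chinese numeral) → 9×10 + 4 = 94 (decimal)
Compute lcm(3, 94) = 282
282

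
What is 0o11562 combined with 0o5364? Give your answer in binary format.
Convert 0o11562 (octal) → 1×4096 + 1×512 + 5×64 + 6×8 + 2 = 4978 (decimal)
Convert 0o5364 (octal) → 5×512 + 3×64 + 6×8 + 4 = 2804 (decimal)
Compute 4978 + 2804 = 7782
Convert 7782 (decimal) → 7782 = 4096 + 2048 + 1024 + 512 + 64 + 32 + 4 + 2 → 0b1111001100110 (binary)
0b1111001100110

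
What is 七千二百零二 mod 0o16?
Convert 七千二百零二 (Chinese numeral) → 7×1000 + 2×100 + 2 = 7202 (decimal)
Convert 0o16 (octal) → 1×8 + 6 = 14 (decimal)
Compute 7202 mod 14 = 6
6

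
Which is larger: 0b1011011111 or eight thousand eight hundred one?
Convert 0b1011011111 (binary) → 512 + 128 + 64 + 16 + 8 + 4 + 2 + 1 = 735 (decimal)
Convert eight thousand eight hundred one (English words) → 8×1000 + 8×100 + 1 = 8801 (decimal)
Compare 735 vs 8801: larger = 8801
8801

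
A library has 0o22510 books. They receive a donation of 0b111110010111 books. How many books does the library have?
Convert 0o22510 (octal) → 2×4096 + 2×512 + 5×64 + 1×8 = 9544 (decimal)
Convert 0b111110010111 (binary) → 2048 + 1024 + 512 + 256 + 128 + 16 + 4 + 2 + 1 = 3991 (decimal)
Compute 9544 + 3991 = 13535
13535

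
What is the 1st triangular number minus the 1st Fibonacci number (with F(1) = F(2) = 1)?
The 1st triangular number = 1×2/2 = 1
Convert the 1st Fibonacci number (with F(1) = F(2) = 1) (Fibonacci index) → 1 (decimal)
Compute 1 - 1 = 0
0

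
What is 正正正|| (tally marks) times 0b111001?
Convert 正正正|| (tally marks) → 5 + 5 + 5 + 2 = 17 (decimal)
Convert 0b111001 (binary) → 32 + 16 + 8 + 1 = 57 (decimal)
Compute 17 × 57 = 969
969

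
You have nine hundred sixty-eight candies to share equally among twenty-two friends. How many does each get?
Convert nine hundred sixty-eight (English words) → 9×100 + 68 = 968 (decimal)
Convert twenty-two (English words) → 22 (decimal)
Compute 968 ÷ 22 = 44
44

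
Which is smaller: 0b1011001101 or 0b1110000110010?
Convert 0b1011001101 (binary) → 512 + 128 + 64 + 8 + 4 + 1 = 717 (decimal)
Convert 0b1110000110010 (binary) → 4096 + 2048 + 1024 + 32 + 16 + 2 = 7218 (decimal)
Compare 717 vs 7218: smaller = 717
717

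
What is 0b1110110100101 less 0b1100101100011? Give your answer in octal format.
Convert 0b1110110100101 (binary) → 4096 + 2048 + 1024 + 256 + 128 + 32 + 4 + 1 = 7589 (decimal)
Convert 0b1100101100011 (binary) → 4096 + 2048 + 256 + 64 + 32 + 2 + 1 = 6499 (decimal)
Compute 7589 - 6499 = 1090
Convert 1090 (decimal) → 1090 = 2×512 + 1×64 + 2 → 0o2102 (octal)
0o2102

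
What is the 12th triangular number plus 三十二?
The 12th triangular number = 12×13/2 = 78
Convert 三十二 (Chinese numeral) → 3×10 + 2 = 32 (decimal)
Compute 78 + 32 = 110
110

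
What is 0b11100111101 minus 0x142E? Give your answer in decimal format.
Convert 0b11100111101 (binary) → 1024 + 512 + 256 + 32 + 16 + 8 + 4 + 1 = 1853 (decimal)
Convert 0x142E (hexadecimal) → 1×4096 + 4×256 + 2×16 + 14 = 5166 (decimal)
Compute 1853 - 5166 = -3313
-3313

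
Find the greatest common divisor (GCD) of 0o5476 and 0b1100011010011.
Convert 0o5476 (octal) → 5×512 + 4×64 + 7×8 + 6 = 2878 (decimal)
Convert 0b1100011010011 (binary) → 4096 + 2048 + 128 + 64 + 16 + 2 + 1 = 6355 (decimal)
Compute gcd(2878, 6355) = 1
1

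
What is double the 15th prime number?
The 15th prime number = 47
Compute 47 × 2 = 94
94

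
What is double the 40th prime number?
The 40th prime number = 173
Compute 173 × 2 = 346
346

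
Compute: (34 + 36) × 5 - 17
Parentheses first: 34 + 36 = 70
Multiply: 70 × 5 = 350
Subtract: 350 - 17 = 333
333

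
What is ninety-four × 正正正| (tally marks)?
Convert ninety-four (English words) → 94 (decimal)
Convert 正正正| (tally marks) → 5 + 5 + 5 + 1 = 16 (decimal)
Compute 94 × 16 = 1504
1504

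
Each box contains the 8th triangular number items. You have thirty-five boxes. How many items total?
Convert the 8th triangular number (triangular index) → 8×9/2 = 36 (decimal)
Convert thirty-five (English words) → 35 (decimal)
Compute 36 × 35 = 1260
1260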